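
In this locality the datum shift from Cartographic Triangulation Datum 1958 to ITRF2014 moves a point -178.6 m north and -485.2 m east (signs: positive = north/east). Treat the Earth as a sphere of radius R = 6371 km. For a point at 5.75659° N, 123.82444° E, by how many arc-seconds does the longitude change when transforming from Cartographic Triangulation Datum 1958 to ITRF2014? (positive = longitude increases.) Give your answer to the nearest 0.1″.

Δλ = -15.8″

At latitude 5.75659°, cos φ = 0.994957.
One radian of longitude at latitude φ spans R cos φ, so Δλ = ΔE / (R cos φ) = -485.2 / (6371000 × 0.994957) = -7.6544e-05 rad = -15.788″.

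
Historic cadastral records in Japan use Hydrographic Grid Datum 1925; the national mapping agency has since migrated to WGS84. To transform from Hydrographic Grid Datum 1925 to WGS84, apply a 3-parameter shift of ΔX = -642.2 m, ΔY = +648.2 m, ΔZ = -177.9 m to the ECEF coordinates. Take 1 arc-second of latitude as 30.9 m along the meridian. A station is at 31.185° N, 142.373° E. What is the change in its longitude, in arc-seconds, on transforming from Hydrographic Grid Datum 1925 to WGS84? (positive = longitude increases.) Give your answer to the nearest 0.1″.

Δλ = -4.6″

sin φ = 0.517803, cos φ = 0.855500, sin λ = 0.610518, cos λ = -0.792002.
East component: ΔE = −sin λ·ΔX + cos λ·ΔY = −(0.610518)(-642.2) + (-0.792002)(648.2) = -121.30 m.
1° of latitude spans 3600 × 30.90 = 111240 m; at latitude φ, 1° of longitude spans that × cos φ = 95165.8 m, so Δλ = -121.30 / 95165.8 × 3600 = -4.589″.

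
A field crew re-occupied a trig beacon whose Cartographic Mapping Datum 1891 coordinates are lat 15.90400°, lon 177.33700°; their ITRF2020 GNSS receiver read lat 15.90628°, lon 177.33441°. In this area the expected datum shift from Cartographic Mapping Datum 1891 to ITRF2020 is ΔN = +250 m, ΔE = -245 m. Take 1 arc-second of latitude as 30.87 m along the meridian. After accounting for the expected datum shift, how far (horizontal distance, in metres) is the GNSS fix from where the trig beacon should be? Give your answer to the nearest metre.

32 m

Observed coordinate differences: Δφ = +0.00228°, Δλ = -0.00259°.
Converting to metres (1° lat = 111132 m, cos φ = 0.961722): observed ΔN = 253.4 m, observed ΔE = -276.8 m.
Subtracting the expected shift leaves a residual of 253.4 − (250) = 3.4 m north and -276.8 − (-245) = -31.8 m east.
Residual distance = √(3.4² + (-31.8)²) = 32.0 m.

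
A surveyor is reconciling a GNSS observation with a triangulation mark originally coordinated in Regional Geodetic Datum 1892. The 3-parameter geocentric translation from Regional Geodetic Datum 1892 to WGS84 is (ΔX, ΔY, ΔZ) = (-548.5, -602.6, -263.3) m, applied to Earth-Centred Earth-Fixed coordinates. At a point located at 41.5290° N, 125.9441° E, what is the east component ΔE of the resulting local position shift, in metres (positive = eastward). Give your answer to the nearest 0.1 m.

ΔE = 797.8 m

The local east axis at (φ, λ) is (−sin λ, cos λ, 0), so ΔE = −sin(125.9441°)·(-548.5) + cos(125.9441°)·(-602.6) = 797.78 m.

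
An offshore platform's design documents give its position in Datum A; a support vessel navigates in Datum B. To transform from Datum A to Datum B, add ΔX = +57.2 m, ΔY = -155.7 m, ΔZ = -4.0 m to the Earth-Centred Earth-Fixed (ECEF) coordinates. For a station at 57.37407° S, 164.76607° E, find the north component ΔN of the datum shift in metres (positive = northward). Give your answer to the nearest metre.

At φ = -57.37407°, λ = 164.76607°: sin φ = -0.842208, cos φ = 0.539152, sin λ = 0.262761, cos λ = -0.964861.
ΔN = −sin φ cos λ·ΔX − sin φ sin λ·ΔY + cos φ·ΔZ = −(-0.842208)(-0.964861)(57.2) − (-0.842208)(0.262761)(-155.7) + (0.539152)(-4.0) = -83.09 m.

ΔN = -83 m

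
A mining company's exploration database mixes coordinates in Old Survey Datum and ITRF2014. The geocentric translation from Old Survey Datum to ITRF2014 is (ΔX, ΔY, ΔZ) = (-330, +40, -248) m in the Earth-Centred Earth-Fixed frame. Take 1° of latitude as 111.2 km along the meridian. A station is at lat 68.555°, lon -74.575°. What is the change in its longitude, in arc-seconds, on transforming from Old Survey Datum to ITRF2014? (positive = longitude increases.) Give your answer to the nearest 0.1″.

sin φ = 0.930769, cos φ = 0.365608, sin λ = -0.963979, cos λ = 0.265977.
East component: ΔE = −sin λ·ΔX + cos λ·ΔY = −(-0.963979)(-330) + (0.265977)(40) = -307.47 m.
1° of latitude spans 111200 m; at latitude φ, 1° of longitude spans that × cos φ = 40655.6 m, so Δλ = -307.47 / 40655.6 × 3600 = -27.226″.

Δλ = -27.2″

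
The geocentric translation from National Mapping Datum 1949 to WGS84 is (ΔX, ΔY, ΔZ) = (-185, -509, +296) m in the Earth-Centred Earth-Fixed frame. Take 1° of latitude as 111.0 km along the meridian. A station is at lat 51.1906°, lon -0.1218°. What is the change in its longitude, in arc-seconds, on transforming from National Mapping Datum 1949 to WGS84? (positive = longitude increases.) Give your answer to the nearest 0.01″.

sin φ = 0.779235, cos φ = 0.626732, sin λ = -0.002126, cos λ = 0.999998.
East component: ΔE = −sin λ·ΔX + cos λ·ΔY = −(-0.002126)(-185) + (0.999998)(-509) = -509.39 m.
1° of latitude spans 111000 m; at latitude φ, 1° of longitude spans that × cos φ = 69567.2 m, so Δλ = -509.39 / 69567.2 × 3600 = -26.360″.

Δλ = -26.36″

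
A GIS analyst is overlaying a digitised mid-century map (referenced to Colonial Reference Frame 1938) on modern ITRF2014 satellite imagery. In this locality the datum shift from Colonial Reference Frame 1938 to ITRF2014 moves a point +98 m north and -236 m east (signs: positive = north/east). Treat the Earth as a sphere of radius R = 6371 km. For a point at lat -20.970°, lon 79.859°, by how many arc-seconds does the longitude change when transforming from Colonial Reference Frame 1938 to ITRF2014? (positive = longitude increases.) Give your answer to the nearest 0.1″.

Δλ = -8.2″

At latitude -20.970°, cos φ = 0.933768.
One radian of longitude at latitude φ spans R cos φ, so Δλ = ΔE / (R cos φ) = -236.0 / (6371000 × 0.933768) = -3.9670e-05 rad = -8.183″.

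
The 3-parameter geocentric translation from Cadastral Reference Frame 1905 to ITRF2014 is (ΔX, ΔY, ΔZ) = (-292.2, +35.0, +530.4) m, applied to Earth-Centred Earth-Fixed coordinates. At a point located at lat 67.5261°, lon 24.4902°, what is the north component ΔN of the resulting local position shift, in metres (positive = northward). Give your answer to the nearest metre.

The local north axis is (−sin φ cos λ, −sin φ sin λ, cos φ), giving ΔN = 245.716 − 13.407 + 202.752 = 435.06 m.

ΔN = 435 m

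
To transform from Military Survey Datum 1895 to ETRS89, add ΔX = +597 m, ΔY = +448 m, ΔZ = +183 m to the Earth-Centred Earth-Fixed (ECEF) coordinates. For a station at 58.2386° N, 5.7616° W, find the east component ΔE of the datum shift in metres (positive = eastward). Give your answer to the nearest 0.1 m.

ΔE = 505.7 m

At φ = 58.2386°, λ = -5.7616°: sin φ = 0.850248, cos φ = 0.526383, sin λ = -0.100389, cos λ = 0.994948.
ΔE = −sin λ·ΔX + cos λ·ΔY = −(-0.100389)·(597) + (0.994948)·(448) = 505.67 m.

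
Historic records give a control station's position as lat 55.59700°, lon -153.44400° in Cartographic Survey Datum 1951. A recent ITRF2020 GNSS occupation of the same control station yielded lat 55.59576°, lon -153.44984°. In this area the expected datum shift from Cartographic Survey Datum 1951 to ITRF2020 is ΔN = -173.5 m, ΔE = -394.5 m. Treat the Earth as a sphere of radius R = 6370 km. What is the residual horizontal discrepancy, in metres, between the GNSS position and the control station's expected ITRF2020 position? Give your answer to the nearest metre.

Observed coordinate differences: Δφ = -0.00124°, Δλ = -0.00584°.
Converting to metres (1° lat = 111177 m, cos φ = 0.565010): observed ΔN = -137.9 m, observed ΔE = -366.8 m.
Subtracting the expected shift leaves a residual of -137.9 − (-173.5) = 35.6 m north and -366.8 − (-394.5) = 27.7 m east.
Residual distance = √(35.6² + 27.7²) = 45.1 m.

45 m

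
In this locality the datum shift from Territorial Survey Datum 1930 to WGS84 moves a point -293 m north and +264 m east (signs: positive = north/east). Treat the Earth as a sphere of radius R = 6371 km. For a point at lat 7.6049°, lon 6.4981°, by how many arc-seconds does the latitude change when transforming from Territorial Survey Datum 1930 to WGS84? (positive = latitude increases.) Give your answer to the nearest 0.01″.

Δφ = -9.49″

On a sphere of radius R, 1 rad of latitude = R, so Δφ = ΔN / R = -293.0 / 6371000 = -4.5990e-05 rad = -9.486″.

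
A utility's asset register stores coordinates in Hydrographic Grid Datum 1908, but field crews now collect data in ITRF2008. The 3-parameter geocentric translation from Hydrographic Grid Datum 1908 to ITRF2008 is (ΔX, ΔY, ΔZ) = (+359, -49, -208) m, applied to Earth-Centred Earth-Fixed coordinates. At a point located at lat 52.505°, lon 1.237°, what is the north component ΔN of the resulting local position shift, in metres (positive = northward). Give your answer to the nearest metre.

The local north axis is (−sin φ cos λ, −sin φ sin λ, cos φ), giving ΔN = -284.767 + 0.839 − 126.608 = -410.54 m.

ΔN = -411 m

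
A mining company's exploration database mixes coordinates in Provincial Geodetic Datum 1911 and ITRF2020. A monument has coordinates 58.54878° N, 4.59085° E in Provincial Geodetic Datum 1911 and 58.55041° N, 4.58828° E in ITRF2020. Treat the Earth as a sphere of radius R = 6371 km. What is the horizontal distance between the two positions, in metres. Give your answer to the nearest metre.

235 m

Δφ = 58.55041° − 58.54878° = +0.00163°; Δλ = 4.58828° − 4.59085° = -0.00257°.
1° along a meridian = πR/180 = 111195 m.
ΔN = Δφ × 111195 = 181.2 m; ΔE = Δλ × 111195 × cos(58.54878°) = -0.00257 × 111195 × 0.521772 = -149.1 m.
Distance = √(ΔE² + ΔN²) = √((-149.1)² + 181.2²) = 234.7 m.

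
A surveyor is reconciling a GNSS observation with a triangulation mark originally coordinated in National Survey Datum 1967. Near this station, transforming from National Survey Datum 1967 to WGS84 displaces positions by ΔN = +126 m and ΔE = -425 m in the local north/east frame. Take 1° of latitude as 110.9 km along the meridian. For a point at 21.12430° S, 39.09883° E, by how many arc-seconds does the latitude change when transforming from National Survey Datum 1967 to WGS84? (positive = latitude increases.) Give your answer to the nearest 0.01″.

Δφ = 4.09″

1° of latitude = 110.9 km, so Δφ = 126.0 / 110900 = 0.0011362° = 4.090″.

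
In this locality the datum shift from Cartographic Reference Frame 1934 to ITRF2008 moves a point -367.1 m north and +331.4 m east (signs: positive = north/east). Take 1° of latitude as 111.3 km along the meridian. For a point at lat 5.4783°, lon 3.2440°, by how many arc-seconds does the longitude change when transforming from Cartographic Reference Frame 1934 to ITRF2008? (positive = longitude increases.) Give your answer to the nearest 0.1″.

At latitude 5.4783°, cos φ = 0.995432.
1° of longitude at this latitude = 111.3 × cos φ = 110.79 km, so Δλ = 331.4 / 110791.6 = 0.0029912° = 10.768″.

Δλ = 10.8″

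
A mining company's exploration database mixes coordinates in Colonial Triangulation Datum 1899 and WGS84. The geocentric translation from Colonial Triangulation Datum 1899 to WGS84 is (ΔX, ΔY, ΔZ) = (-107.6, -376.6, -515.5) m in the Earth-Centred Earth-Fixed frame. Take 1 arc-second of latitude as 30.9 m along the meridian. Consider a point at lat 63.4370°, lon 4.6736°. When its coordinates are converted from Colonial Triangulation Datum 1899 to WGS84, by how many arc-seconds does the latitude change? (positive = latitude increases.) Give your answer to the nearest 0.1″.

sin φ = 0.894443, cos φ = 0.447182, sin λ = 0.081479, cos λ = 0.996675.
North component: ΔN = −sin φ cos λ·ΔX − sin φ sin λ·ΔY + cos φ·ΔZ = −(0.894443)(0.996675)(-107.6) − (0.894443)(0.081479)(-376.6) + (0.447182)(-515.5) = -107.15 m.
1° of latitude spans 3600 × 30.90 = 111240 m, so Δφ = -107.15 / 111240 × 3600 = -3.468″.

Δφ = -3.5″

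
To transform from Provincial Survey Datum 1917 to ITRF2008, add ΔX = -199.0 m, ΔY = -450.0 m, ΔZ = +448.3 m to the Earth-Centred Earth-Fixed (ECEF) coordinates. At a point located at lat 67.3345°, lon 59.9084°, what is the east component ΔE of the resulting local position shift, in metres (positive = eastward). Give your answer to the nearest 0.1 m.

The local east axis at (φ, λ) is (−sin λ, cos λ, 0), so ΔE = −sin(59.9084°)·(-199.0) + cos(59.9084°)·(-450.0) = -53.44 m.

ΔE = -53.4 m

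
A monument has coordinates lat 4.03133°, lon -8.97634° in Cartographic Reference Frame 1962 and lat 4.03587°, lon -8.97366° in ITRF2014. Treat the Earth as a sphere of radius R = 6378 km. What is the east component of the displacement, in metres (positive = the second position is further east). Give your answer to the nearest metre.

ΔE = 298 m

Δφ = 4.03587° − 4.03133° = +0.00454°; Δλ = -8.97366° − -8.97634° = +0.00268°.
1° along a meridian = πR/180 = 111317 m.
ΔN = Δφ × 111317 = 505.4 m; ΔE = Δλ × 111317 × cos(4.03133°) = +0.00268 × 111317 × 0.997526 = 297.6 m.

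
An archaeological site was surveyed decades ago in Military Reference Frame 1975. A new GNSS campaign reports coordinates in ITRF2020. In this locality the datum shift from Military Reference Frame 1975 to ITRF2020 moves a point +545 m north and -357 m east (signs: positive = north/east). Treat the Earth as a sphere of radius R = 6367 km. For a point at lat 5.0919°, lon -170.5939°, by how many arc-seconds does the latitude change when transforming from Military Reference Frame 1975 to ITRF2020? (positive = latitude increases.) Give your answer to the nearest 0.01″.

Δφ = 17.66″

On a sphere of radius R, 1 rad of latitude = R, so Δφ = ΔN / R = 545.0 / 6367000 = 8.5598e-05 rad = 17.656″.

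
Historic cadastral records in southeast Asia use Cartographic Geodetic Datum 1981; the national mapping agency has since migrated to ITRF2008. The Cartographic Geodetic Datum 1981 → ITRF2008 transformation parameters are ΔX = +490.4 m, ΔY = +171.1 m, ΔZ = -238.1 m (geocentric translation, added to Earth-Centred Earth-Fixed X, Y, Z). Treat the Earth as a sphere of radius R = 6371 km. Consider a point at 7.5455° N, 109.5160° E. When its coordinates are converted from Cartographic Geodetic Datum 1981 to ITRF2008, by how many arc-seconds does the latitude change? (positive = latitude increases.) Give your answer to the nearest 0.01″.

sin φ = 0.131313, cos φ = 0.991341, sin λ = 0.942548, cos λ = -0.334070.
North component: ΔN = −sin φ cos λ·ΔX − sin φ sin λ·ΔY + cos φ·ΔZ = −(0.131313)(-0.334070)(490.4) − (0.131313)(0.942548)(171.1) + (0.991341)(-238.1) = -235.70 m.
1° of latitude spans πR/180 = 111195 m, so Δφ = -235.70 / 111195 × 3600 = -7.631″.

Δφ = -7.63″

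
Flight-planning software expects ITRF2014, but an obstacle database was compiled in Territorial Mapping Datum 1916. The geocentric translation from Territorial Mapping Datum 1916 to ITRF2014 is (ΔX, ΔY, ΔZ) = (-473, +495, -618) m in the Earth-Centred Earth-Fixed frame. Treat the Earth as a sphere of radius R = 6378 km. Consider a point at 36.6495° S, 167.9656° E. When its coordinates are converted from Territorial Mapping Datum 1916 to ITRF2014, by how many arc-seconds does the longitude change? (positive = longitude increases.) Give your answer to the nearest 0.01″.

sin φ = -0.596918, cos φ = 0.802302, sin λ = 0.208499, cos λ = -0.978023.
East component: ΔE = −sin λ·ΔX + cos λ·ΔY = −(0.208499)(-473) + (-0.978023)(495) = -385.50 m.
1° of latitude spans πR/180 = 111317 m; at latitude φ, 1° of longitude spans that × cos φ = 89309.9 m, so Δλ = -385.50 / 89309.9 × 3600 = -15.539″.

Δλ = -15.54″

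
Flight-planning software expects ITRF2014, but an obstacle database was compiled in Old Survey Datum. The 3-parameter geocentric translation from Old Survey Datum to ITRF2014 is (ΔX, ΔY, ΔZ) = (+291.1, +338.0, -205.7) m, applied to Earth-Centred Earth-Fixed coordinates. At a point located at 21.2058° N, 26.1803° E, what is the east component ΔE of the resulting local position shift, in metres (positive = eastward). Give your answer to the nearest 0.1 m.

The local east axis at (φ, λ) is (−sin λ, cos λ, 0), so ΔE = −sin(26.1803°)·291.1 + cos(26.1803°)·338.0 = 174.89 m.

ΔE = 174.9 m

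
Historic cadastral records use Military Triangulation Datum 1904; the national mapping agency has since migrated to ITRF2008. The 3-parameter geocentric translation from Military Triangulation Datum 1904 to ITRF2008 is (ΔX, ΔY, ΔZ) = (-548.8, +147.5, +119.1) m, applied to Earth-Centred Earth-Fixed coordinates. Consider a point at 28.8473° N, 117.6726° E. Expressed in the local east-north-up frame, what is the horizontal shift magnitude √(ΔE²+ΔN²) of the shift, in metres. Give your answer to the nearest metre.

425 m

The local east axis at (φ, λ) is (−sin λ, cos λ, 0), so ΔE = −sin(117.6726°)·(-548.8) + cos(117.6726°)·147.5 = 417.52 m.
The local north axis is (−sin φ cos λ, −sin φ sin λ, cos φ), giving ΔN = -122.970 − 63.025 + 104.321 = -81.67 m.
Horizontal magnitude = √(ΔE² + ΔN²) = √(417.52² + (-81.67)²) = 425.44 m.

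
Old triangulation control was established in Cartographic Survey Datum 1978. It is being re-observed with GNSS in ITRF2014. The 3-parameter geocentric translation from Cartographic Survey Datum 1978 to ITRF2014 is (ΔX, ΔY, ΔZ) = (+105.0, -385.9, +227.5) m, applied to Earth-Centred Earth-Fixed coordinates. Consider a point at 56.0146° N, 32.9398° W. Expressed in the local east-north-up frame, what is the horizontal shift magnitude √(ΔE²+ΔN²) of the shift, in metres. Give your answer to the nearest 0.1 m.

At φ = 56.0146°, λ = -32.9398°: sin φ = 0.829180, cos φ = 0.558982, sin λ = -0.543758, cos λ = 0.839242.
ΔE = −sin λ·ΔX + cos λ·ΔY = −(-0.543758)·(105.0) + (0.839242)·(-385.9) = -266.77 m.
ΔN = −sin φ cos λ·ΔX − sin φ sin λ·ΔY + cos φ·ΔZ = −(0.829180)(0.839242)(105.0) − (0.829180)(-0.543758)(-385.9) + (0.558982)(227.5) = -119.89 m.
Horizontal magnitude = √(ΔE² + ΔN²) = √((-266.77)² + (-119.89)²) = 292.47 m.

292.5 m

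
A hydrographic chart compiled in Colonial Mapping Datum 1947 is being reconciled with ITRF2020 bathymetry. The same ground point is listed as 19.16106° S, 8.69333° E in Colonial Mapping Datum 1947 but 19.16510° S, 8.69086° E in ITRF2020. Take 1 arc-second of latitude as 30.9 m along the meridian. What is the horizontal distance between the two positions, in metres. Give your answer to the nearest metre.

519 m

Δφ = -19.16510° − -19.16106° = -0.00404°; Δλ = 8.69086° − 8.69333° = -0.00247°.
1° of latitude = 3600 × 30.90 = 111240 m.
ΔN = Δφ × 111240 = -449.4 m; ΔE = Δλ × 111240 × cos(-19.16106°) = -0.00247 × 111240 × 0.944600 = -259.5 m.
Distance = √(ΔE² + ΔN²) = √((-259.5)² + (-449.4)²) = 519.0 m.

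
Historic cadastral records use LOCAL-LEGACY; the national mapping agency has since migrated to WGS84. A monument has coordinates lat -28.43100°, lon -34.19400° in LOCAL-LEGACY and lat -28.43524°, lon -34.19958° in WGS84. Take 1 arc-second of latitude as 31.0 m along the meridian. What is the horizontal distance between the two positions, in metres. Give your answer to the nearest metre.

724 m

Δφ = -28.43524° − -28.43100° = -0.00424°; Δλ = -34.19958° − -34.19400° = -0.00558°.
1° of latitude = 3600 × 31.00 = 111600 m.
ΔN = Δφ × 111600 = -473.2 m; ΔE = Δλ × 111600 × cos(-28.43100°) = -0.00558 × 111600 × 0.879391 = -547.6 m.
Distance = √(ΔE² + ΔN²) = √((-547.6)² + (-473.2)²) = 723.7 m.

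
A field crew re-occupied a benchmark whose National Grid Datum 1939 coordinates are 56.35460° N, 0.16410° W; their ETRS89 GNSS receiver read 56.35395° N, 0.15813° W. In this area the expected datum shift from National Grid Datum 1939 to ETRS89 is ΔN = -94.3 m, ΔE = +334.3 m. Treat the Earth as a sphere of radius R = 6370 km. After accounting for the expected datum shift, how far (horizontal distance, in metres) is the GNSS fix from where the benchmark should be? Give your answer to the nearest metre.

40 m

Observed coordinate differences: Δφ = -0.00065°, Δλ = +0.00597°.
Converting to metres (1° lat = 111177 m, cos φ = 0.554051): observed ΔN = -72.3 m, observed ΔE = 367.7 m.
Subtracting the expected shift leaves a residual of -72.3 − (-94.3) = 22.0 m north and 367.7 − (334.3) = 33.4 m east.
Residual distance = √(22.0² + 33.4²) = 40.0 m.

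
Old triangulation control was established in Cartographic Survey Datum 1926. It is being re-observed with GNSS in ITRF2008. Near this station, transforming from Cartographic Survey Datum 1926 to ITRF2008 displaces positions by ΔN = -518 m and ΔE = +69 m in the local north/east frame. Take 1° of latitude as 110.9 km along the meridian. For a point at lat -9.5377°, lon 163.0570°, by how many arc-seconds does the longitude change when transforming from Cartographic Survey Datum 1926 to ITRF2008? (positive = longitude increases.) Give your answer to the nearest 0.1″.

At latitude -9.5377°, cos φ = 0.986177.
1° of longitude at this latitude = 110.9 × cos φ = 109.37 km, so Δλ = 69.0 / 109367.0 = 0.0006309° = 2.271″.

Δλ = 2.3″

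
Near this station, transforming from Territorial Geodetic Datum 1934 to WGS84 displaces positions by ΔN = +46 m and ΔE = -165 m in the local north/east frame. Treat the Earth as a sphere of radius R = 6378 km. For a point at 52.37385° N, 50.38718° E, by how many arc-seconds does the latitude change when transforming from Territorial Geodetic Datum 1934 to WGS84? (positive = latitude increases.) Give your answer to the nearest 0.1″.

Δφ = 1.5″

On a sphere of radius R, 1 rad of latitude = R, so Δφ = ΔN / R = 46.0 / 6378000 = 7.2123e-06 rad = 1.488″.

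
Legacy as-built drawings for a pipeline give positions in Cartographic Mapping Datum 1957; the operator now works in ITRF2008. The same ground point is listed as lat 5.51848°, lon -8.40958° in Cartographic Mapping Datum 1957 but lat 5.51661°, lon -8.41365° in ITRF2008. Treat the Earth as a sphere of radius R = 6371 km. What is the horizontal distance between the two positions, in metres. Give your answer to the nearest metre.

Δφ = 5.51661° − 5.51848° = -0.00187°; Δλ = -8.41365° − -8.40958° = -0.00407°.
1° along a meridian = πR/180 = 111195 m.
ΔN = Δφ × 111195 = -207.9 m; ΔE = Δλ × 111195 × cos(5.51848°) = -0.00407 × 111195 × 0.995365 = -450.5 m.
Distance = √(ΔE² + ΔN²) = √((-450.5)² + (-207.9)²) = 496.1 m.

496 m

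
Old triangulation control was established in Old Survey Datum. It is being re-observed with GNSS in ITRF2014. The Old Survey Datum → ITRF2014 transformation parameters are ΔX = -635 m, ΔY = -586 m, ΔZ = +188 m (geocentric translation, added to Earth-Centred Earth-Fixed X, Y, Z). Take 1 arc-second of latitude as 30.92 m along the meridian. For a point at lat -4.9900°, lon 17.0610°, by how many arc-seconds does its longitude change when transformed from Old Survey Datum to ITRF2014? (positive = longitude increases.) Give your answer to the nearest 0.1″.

sin φ = -0.086982, cos φ = 0.996210, sin λ = 0.293390, cos λ = 0.955993.
East component: ΔE = −sin λ·ΔX + cos λ·ΔY = −(0.293390)(-635) + (0.955993)(-586) = -373.91 m.
1° of latitude spans 3600 × 30.92 = 111312 m; at latitude φ, 1° of longitude spans that × cos φ = 110890.1 m, so Δλ = -373.91 / 110890.1 × 3600 = -12.139″.

Δλ = -12.1″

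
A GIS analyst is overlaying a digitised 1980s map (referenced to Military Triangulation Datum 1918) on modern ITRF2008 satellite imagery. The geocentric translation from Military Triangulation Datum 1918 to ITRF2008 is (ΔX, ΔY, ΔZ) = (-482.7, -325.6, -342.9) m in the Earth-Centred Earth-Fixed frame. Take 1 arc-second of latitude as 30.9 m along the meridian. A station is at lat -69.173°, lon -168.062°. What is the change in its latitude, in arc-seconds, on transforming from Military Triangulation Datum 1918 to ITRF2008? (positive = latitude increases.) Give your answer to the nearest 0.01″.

Δφ = 12.38″

sin φ = -0.934658, cos φ = 0.355547, sin λ = -0.206853, cos λ = -0.978372.
North component: ΔN = −sin φ cos λ·ΔX − sin φ sin λ·ΔY + cos φ·ΔZ = −(-0.934658)(-0.978372)(-482.7) − (-0.934658)(-0.206853)(-325.6) + (0.355547)(-342.9) = 382.44 m.
1° of latitude spans 3600 × 30.90 = 111240 m, so Δφ = 382.44 / 111240 × 3600 = 12.377″.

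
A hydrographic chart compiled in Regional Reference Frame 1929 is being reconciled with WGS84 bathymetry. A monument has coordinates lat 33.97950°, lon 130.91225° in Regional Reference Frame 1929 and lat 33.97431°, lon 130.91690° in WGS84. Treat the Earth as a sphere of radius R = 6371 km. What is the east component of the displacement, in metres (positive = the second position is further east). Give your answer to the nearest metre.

Δφ = 33.97431° − 33.97950° = -0.00519°; Δλ = 130.91690° − 130.91225° = +0.00465°.
1° along a meridian = πR/180 = 111195 m.
ΔN = Δφ × 111195 = -577.1 m; ΔE = Δλ × 111195 × cos(33.97950°) = +0.00465 × 111195 × 0.829238 = 428.8 m.

ΔE = 429 m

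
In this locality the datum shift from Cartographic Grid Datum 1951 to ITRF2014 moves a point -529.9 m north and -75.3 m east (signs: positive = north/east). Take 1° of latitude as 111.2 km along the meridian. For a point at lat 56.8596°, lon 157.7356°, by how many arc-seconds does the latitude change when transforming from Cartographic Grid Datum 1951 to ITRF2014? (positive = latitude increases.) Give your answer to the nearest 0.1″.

1° of latitude = 111.2 km, so Δφ = -529.9 / 111200 = -0.0047653° = -17.155″.

Δφ = -17.2″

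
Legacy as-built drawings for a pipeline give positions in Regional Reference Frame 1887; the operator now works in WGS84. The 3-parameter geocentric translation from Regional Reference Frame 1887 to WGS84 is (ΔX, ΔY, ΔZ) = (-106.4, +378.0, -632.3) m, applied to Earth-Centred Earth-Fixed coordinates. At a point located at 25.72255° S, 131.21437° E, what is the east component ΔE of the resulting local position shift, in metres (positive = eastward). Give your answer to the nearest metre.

ΔE = -169 m

The local east axis at (φ, λ) is (−sin λ, cos λ, 0), so ΔE = −sin(131.21437°)·(-106.4) + cos(131.21437°)·378.0 = -169.02 m.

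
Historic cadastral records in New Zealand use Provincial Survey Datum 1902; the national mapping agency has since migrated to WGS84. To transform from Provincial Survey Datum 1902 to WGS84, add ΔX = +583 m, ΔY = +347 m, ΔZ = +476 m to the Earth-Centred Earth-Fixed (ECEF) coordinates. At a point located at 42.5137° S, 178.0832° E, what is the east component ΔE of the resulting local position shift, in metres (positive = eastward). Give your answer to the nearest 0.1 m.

ΔE = -366.3 m

The local east axis at (φ, λ) is (−sin λ, cos λ, 0), so ΔE = −sin(178.0832°)·583 + cos(178.0832°)·347 = -366.31 m.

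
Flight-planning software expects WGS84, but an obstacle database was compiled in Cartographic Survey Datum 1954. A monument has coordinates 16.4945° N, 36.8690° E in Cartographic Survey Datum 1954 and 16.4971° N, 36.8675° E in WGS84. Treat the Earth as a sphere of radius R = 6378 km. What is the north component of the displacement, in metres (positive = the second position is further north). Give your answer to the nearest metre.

ΔN = 289 m

Δφ = 16.4971° − 16.4945° = +0.0026°; Δλ = 36.8675° − 36.8690° = -0.0015°.
1° along a meridian = πR/180 = 111317 m.
ΔN = Δφ × 111317 = 289.4 m; ΔE = Δλ × 111317 × cos(16.4945°) = -0.0015 × 111317 × 0.958847 = -160.1 m.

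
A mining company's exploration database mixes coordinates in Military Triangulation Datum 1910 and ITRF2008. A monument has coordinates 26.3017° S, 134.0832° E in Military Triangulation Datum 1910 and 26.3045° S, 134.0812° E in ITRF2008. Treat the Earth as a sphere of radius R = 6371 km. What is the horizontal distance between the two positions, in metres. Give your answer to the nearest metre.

Δφ = -26.3045° − -26.3017° = -0.0028°; Δλ = 134.0812° − 134.0832° = -0.0020°.
1° along a meridian = πR/180 = 111195 m.
ΔN = Δφ × 111195 = -311.3 m; ΔE = Δλ × 111195 × cos(-26.3017°) = -0.0020 × 111195 × 0.896473 = -199.4 m.
Distance = √(ΔE² + ΔN²) = √((-199.4)² + (-311.3)²) = 369.7 m.

370 m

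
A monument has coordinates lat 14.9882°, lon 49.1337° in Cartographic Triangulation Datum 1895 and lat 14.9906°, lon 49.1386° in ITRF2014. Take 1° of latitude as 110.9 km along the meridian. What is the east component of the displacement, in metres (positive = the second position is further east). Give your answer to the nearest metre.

Δφ = 14.9906° − 14.9882° = +0.0024°; Δλ = 49.1386° − 49.1337° = +0.0049°.
ΔN = Δφ × 110900 = 266.2 m; ΔE = Δλ × 110900 × cos(14.9882°) = +0.0049 × 110900 × 0.965979 = 524.9 m.

ΔE = 525 m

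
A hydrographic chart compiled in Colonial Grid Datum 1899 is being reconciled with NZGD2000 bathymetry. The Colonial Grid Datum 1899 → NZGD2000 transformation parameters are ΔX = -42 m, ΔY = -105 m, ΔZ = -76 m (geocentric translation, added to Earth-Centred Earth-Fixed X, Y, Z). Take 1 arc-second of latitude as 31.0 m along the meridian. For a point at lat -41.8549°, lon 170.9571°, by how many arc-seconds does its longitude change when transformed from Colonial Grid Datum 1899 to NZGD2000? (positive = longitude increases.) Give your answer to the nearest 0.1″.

sin φ = -0.667246, cos φ = 0.744837, sin λ = 0.157174, cos λ = -0.987571.
East component: ΔE = −sin λ·ΔX + cos λ·ΔY = −(0.157174)(-42) + (-0.987571)(-105) = 110.30 m.
1° of latitude spans 3600 × 31.00 = 111600 m; at latitude φ, 1° of longitude spans that × cos φ = 83123.8 m, so Δλ = 110.30 / 83123.8 × 3600 = 4.777″.

Δλ = 4.8″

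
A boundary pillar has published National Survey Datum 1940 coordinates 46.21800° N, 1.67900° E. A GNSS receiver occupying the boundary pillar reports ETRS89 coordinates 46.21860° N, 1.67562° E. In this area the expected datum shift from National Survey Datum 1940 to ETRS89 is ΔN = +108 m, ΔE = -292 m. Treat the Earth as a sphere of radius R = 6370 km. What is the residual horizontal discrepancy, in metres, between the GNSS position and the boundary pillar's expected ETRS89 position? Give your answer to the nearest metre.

52 m

Observed coordinate differences: Δφ = +0.00060°, Δλ = -0.00338°.
Converting to metres (1° lat = 111177 m, cos φ = 0.691916): observed ΔN = 66.7 m, observed ΔE = -260.0 m.
Subtracting the expected shift leaves a residual of 66.7 − (108) = -41.3 m north and -260.0 − (-292) = 32.0 m east.
Residual distance = √((-41.3)² + 32.0²) = 52.2 m.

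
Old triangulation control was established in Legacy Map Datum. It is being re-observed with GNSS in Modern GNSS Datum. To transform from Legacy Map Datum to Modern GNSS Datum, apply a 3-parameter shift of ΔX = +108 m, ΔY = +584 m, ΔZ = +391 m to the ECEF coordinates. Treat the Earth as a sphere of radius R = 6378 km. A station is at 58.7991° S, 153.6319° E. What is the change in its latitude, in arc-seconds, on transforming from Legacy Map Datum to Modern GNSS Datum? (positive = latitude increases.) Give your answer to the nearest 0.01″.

sin φ = -0.855356, cos φ = 0.518040, sin λ = 0.444136, cos λ = -0.895959.
North component: ΔN = −sin φ cos λ·ΔX − sin φ sin λ·ΔY + cos φ·ΔZ = −(-0.855356)(-0.895959)(108) − (-0.855356)(0.444136)(584) + (0.518040)(391) = 341.65 m.
1° of latitude spans πR/180 = 111317 m, so Δφ = 341.65 / 111317 × 3600 = 11.049″.

Δφ = 11.05″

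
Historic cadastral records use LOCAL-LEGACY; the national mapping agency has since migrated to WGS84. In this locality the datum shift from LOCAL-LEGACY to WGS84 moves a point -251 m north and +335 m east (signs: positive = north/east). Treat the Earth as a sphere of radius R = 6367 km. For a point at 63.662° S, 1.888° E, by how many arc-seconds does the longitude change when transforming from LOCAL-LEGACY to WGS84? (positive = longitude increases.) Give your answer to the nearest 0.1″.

Δλ = 24.5″

At latitude -63.662°, cos φ = 0.443666.
One radian of longitude at latitude φ spans R cos φ, so Δλ = ΔE / (R cos φ) = 335.0 / (6367000 × 0.443666) = 1.1859e-04 rad = 24.461″.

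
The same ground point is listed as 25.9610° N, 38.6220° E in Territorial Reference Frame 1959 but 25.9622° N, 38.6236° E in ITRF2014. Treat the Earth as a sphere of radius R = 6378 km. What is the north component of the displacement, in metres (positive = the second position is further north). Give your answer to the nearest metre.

ΔN = 134 m

Δφ = 25.9622° − 25.9610° = +0.0012°; Δλ = 38.6236° − 38.6220° = +0.0016°.
1° along a meridian = πR/180 = 111317 m.
ΔN = Δφ × 111317 = 133.6 m; ΔE = Δλ × 111317 × cos(25.9610°) = +0.0016 × 111317 × 0.899092 = 160.1 m.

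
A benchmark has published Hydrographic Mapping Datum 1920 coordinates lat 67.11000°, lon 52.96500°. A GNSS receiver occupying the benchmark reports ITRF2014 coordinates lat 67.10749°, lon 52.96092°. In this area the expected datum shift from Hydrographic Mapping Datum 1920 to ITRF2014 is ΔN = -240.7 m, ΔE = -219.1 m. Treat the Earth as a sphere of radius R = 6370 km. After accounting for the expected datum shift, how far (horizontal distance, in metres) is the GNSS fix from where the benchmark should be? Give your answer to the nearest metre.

57 m

Observed coordinate differences: Δφ = -0.00251°, Δλ = -0.00408°.
Converting to metres (1° lat = 111177 m, cos φ = 0.388963): observed ΔN = -279.1 m, observed ΔE = -176.4 m.
Subtracting the expected shift leaves a residual of -279.1 − (-240.7) = -38.4 m north and -176.4 − (-219.1) = 42.7 m east.
Residual distance = √((-38.4)² + 42.7²) = 57.4 m.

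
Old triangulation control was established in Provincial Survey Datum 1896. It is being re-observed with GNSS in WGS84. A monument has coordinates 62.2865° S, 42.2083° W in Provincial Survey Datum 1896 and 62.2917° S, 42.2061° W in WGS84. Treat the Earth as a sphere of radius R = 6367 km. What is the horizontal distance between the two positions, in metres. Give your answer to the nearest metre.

Δφ = -62.2917° − -62.2865° = -0.0052°; Δλ = -42.2061° − -42.2083° = +0.0022°.
1° along a meridian = πR/180 = 111125 m.
ΔN = Δφ × 111125 = -577.9 m; ΔE = Δλ × 111125 × cos(-62.2865°) = +0.0022 × 111125 × 0.465051 = 113.7 m.
Distance = √(ΔE² + ΔN²) = √(113.7² + (-577.9)²) = 588.9 m.

589 m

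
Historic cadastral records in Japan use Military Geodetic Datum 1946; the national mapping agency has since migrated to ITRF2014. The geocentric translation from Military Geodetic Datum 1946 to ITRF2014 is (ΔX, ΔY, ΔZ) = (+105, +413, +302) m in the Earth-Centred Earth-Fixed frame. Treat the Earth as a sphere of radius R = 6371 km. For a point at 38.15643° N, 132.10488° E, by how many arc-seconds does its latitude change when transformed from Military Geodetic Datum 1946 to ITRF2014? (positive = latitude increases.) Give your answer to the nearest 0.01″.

Δφ = 2.97″

sin φ = 0.617811, cos φ = 0.786327, sin λ = 0.741919, cos λ = -0.670490.
North component: ΔN = −sin φ cos λ·ΔX − sin φ sin λ·ΔY + cos φ·ΔZ = −(0.617811)(-0.670490)(105) − (0.617811)(0.741919)(413) + (0.786327)(302) = 91.66 m.
1° of latitude spans πR/180 = 111195 m, so Δφ = 91.66 / 111195 × 3600 = 2.968″.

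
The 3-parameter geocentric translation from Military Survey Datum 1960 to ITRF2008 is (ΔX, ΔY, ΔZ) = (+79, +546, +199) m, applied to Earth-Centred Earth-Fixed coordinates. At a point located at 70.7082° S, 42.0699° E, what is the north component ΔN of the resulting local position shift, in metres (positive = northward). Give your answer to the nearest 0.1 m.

ΔN = 466.4 m

At φ = -70.7082°, λ = 42.0699°: sin φ = -0.943848, cos φ = 0.330379, sin λ = 0.670037, cos λ = 0.742328.
ΔN = −sin φ cos λ·ΔX − sin φ sin λ·ΔY + cos φ·ΔZ = −(-0.943848)(0.742328)(79) − (-0.943848)(0.670037)(546) + (0.330379)(199) = 466.39 m.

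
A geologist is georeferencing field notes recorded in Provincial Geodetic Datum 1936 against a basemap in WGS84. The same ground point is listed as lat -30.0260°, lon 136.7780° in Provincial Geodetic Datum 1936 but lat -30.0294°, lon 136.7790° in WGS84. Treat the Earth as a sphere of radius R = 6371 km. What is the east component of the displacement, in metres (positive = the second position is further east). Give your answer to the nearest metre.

Δφ = -30.0294° − -30.0260° = -0.0034°; Δλ = 136.7790° − 136.7780° = +0.0010°.
1° along a meridian = πR/180 = 111195 m.
ΔN = Δφ × 111195 = -378.1 m; ΔE = Δλ × 111195 × cos(-30.0260°) = +0.0010 × 111195 × 0.865798 = 96.3 m.

ΔE = 96 m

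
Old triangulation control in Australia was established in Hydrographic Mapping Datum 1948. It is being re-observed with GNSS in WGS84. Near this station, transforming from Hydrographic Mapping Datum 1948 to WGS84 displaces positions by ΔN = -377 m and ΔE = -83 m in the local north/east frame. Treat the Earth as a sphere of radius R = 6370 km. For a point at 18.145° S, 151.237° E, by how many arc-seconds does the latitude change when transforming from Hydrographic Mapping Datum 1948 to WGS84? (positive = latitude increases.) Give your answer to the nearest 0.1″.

On a sphere of radius R, 1 rad of latitude = R, so Δφ = ΔN / R = -377.0 / 6370000 = -5.9184e-05 rad = -12.208″.

Δφ = -12.2″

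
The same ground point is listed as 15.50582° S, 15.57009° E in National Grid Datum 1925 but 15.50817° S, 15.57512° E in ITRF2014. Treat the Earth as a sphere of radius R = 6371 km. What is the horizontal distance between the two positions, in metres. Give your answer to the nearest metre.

Δφ = -15.50817° − -15.50582° = -0.00235°; Δλ = 15.57512° − 15.57009° = +0.00503°.
1° along a meridian = πR/180 = 111195 m.
ΔN = Δφ × 111195 = -261.3 m; ΔE = Δλ × 111195 × cos(-15.50582°) = +0.00503 × 111195 × 0.963603 = 539.0 m.
Distance = √(ΔE² + ΔN²) = √(539.0² + (-261.3)²) = 599.0 m.

599 m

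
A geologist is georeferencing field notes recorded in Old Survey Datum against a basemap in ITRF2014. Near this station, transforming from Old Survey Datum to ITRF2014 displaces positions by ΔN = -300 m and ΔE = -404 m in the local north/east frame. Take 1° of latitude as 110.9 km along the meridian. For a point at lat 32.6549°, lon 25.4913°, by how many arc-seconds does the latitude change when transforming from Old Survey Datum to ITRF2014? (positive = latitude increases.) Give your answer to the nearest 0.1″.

1° of latitude = 110.9 km, so Δφ = -300.0 / 110900 = -0.0027051° = -9.739″.

Δφ = -9.7″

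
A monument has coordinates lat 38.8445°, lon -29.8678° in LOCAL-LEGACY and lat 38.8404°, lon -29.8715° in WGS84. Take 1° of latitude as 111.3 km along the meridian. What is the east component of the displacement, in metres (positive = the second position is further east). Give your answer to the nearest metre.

Δφ = 38.8404° − 38.8445° = -0.0041°; Δλ = -29.8715° − -29.8678° = -0.0037°.
ΔN = Δφ × 111300 = -456.3 m; ΔE = Δλ × 111300 × cos(38.8445°) = -0.0037 × 111300 × 0.778851 = -320.7 m.

ΔE = -321 m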